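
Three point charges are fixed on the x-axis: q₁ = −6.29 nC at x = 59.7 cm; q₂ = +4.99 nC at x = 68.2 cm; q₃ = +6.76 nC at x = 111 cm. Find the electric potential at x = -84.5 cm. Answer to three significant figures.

21.2 V

Electric potential is a scalar, so the contributions from each charge add algebraically: V = Σ kqᵢ/rᵢ.
Distances from the field point to each charge: r₁ = 1.44 m, r₂ = 1.53 m, r₃ = 1.96 m.
V = k[(-6.29×10⁻⁹)/(1.44) + (4.99×10⁻⁹)/(1.53) + (6.76×10⁻⁹)/(1.96)] = 21.2 V.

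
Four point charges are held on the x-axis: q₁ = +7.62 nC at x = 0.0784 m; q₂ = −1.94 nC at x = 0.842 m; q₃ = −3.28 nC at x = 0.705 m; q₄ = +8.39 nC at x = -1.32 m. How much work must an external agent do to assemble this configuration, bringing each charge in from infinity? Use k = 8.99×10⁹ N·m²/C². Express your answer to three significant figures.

The work to assemble the configuration equals its total potential energy, U = Σ kqᵢqⱼ/rᵢⱼ over all pairs.
Pair separations: r₁₂ = 0.764 m, r₁₃ = 0.627 m, r₁₄ = 1.40 m, r₂₃ = 0.137 m, r₂₄ = 2.16 m, r₃₄ = 2.02 m.
Summing all 6 pair terms gives U = 1.06×10⁻⁷ J.

1.06×10⁻⁷ J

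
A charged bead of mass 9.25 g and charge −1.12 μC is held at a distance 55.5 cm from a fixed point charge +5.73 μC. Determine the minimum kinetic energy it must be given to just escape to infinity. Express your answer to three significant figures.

To just escape, total mechanical energy must reach zero at infinity: ½mv²_min + U = 0, so ½mv²_min = −U = |kQq|/r.
|U| = |kQq|/r = (8.99×10⁹ N·m²/C²)(5.73×10⁻⁶)(1.12×10⁻⁶)/(0.555) = 0.104 J.

0.104 J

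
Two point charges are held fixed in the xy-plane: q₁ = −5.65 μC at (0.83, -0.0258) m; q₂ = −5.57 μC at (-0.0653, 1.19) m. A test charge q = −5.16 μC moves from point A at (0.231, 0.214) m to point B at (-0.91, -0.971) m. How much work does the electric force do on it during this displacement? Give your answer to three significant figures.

The work done by the electric force is W_field = −ΔU = −q(V_B − V_A) = q(V_A − V_B).
At A: distances to the source charges are 0.645 m, 1.02 m; V_A = Σ kqᵢ/rᵢ = -1.28×10⁵ V.
At B: distances to the source charges are 1.98 m, 2.32 m; V_B = Σ kqᵢ/rᵢ = -4.72×10⁴ V.
ΔV = V_B − V_A = 8.06×10⁴ V.
W_field = −qΔV = −(-5.16×10⁻⁶ C)(8.06×10⁴ V) = 0.416 J.

0.416 J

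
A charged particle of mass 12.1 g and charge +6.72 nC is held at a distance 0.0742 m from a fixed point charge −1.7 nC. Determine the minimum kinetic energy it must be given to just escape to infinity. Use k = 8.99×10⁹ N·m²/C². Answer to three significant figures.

1.38×10⁻⁶ J

To just escape, total mechanical energy must reach zero at infinity: ½mv²_min + U = 0, so ½mv²_min = −U = |kQq|/r.
|U| = |kQq|/r = (8.99×10⁹ N·m²/C²)(1.70×10⁻⁹)(6.72×10⁻⁹)/(0.0742) = 1.38×10⁻⁶ J.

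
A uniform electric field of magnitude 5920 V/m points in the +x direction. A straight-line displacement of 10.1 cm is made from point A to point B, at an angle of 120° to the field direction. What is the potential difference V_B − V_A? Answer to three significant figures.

299 V

Only the component of displacement along E changes the potential: ΔV = −E·d·cosθ.
ΔV = −(5920 V/m)(0.101 m)cos120° = 299 V.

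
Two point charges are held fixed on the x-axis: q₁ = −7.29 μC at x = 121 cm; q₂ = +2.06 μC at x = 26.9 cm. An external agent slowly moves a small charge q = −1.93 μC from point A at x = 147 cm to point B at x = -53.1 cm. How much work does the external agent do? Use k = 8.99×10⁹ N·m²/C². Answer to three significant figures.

-0.429 J

For quasistatic motion the external work equals the change in potential energy: W_ext = qΔV = q(V_B − V_A).
At A: distances to the source charges are 0.260 m, 1.20 m; V_A = Σ kqᵢ/rᵢ = -2.37×10⁵ V.
At B: distances to the source charges are 1.74 m, 0.800 m; V_B = Σ kqᵢ/rᵢ = -1.45×10⁴ V.
ΔV = V_B − V_A = 2.22×10⁵ V.
W_ext = qΔV = (-1.93×10⁻⁶ C)(2.22×10⁵ V) = -0.429 J.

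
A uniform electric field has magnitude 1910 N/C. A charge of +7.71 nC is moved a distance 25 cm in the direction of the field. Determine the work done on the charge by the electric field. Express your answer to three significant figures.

The potential change for a displacement 25 cm in the direction of the field is ΔV = −Ed = -478 V.
W_field = −qΔV = 3.68×10⁻⁶ J.

3.68×10⁻⁶ J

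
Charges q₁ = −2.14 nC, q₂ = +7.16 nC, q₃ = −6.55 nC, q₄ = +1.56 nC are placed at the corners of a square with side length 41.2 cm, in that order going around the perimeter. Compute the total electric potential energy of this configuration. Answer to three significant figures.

-1.26×10⁻⁶ J

The work to assemble the configuration equals its total potential energy, U = Σ kqᵢqⱼ/rᵢⱼ over all pairs.
The four side pairs have separation 0.412 m and the two diagonal pairs 0.583 m.
Summing all 6 pair terms gives U = -1.26×10⁻⁶ J.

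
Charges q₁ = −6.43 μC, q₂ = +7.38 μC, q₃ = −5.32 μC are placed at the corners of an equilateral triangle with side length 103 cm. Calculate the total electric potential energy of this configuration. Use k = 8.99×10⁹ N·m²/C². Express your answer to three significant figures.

The work to assemble the configuration equals its total potential energy, U = Σ kqᵢqⱼ/rᵢⱼ over all pairs.
All three pair separations equal the side length, 1.03 m.
U = (-0.414) + (0.299) + (-0.343) = -0.458 J.

-0.458 J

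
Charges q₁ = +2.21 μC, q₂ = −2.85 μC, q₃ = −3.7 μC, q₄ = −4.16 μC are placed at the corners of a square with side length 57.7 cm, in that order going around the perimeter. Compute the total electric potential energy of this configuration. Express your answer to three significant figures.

The work to assemble the configuration equals its total potential energy, U = Σ kqᵢqⱼ/rᵢⱼ over all pairs.
The four side pairs have separation 0.577 m and the two diagonal pairs 0.816 m.
Summing all 6 pair terms gives U = 0.203 J.

0.203 J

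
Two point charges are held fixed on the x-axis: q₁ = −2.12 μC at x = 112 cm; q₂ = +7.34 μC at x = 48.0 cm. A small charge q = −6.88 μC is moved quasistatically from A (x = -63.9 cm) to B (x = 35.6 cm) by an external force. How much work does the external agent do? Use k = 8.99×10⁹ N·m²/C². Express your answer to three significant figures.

For quasistatic motion the external work equals the change in potential energy: W_ext = qΔV = q(V_B − V_A).
At A: distances to the source charges are 1.76 m, 1.12 m; V_A = Σ kqᵢ/rᵢ = 4.81×10⁴ V.
At B: distances to the source charges are 0.764 m, 0.124 m; V_B = Σ kqᵢ/rᵢ = 5.07×10⁵ V.
ΔV = V_B − V_A = 4.59×10⁵ V.
W_ext = qΔV = (-6.88×10⁻⁶ C)(4.59×10⁵ V) = -3.16 J.

-3.16 J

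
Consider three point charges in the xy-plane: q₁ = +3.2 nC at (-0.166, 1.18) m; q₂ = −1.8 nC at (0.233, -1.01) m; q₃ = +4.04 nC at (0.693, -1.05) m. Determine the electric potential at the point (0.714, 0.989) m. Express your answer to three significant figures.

The total potential is the scalar sum of each charge's contribution, V = Σ kqᵢ/rᵢ.
Distances from the field point to each charge: r₁ = 0.900 m, r₂ = 2.06 m, r₃ = 2.04 m.
V = k[(3.20×10⁻⁹)/(0.900) + (-1.80×10⁻⁹)/(2.06) + (4.04×10⁻⁹)/(2.04)] = 41.9 V.

41.9 V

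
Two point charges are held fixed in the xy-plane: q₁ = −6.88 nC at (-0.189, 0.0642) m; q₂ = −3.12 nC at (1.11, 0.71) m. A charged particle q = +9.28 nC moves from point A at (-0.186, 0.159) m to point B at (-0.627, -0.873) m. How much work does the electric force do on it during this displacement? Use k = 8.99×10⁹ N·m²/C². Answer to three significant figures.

The work done by the electric force is W_field = −ΔU = −q(V_B − V_A) = q(V_A − V_B).
At A: distances to the source charges are 0.0948 m, 1.41 m; V_A = Σ kqᵢ/rᵢ = -672 V.
At B: distances to the source charges are 1.03 m, 2.35 m; V_B = Σ kqᵢ/rᵢ = -71.7 V.
ΔV = V_B − V_A = 600 V.
W_field = −qΔV = −(9.28×10⁻⁹ C)(600 V) = -5.57×10⁻⁶ J.

-5.57×10⁻⁶ J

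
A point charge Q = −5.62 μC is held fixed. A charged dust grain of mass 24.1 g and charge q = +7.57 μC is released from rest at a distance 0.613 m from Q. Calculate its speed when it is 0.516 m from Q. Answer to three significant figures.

3.12 m/s

Only the electrostatic force acts, so mechanical energy is conserved: ½mv² = U₁ − U₂ = kQq(1/r₁ − 1/r₂).
U₁ − U₂ = (8.99×10⁹ N·m²/C²)(-5.62×10⁻⁶ C)(7.57×10⁻⁶ C)(1/0.613 − 1/0.516) = 0.117 J.
v = √(2·0.117/0.0241) = 3.12 m/s.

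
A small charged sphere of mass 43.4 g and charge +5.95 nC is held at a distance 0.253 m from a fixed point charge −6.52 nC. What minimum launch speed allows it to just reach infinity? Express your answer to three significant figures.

To just escape, total mechanical energy must reach zero at infinity: ½mv²_min + U = 0, so ½mv²_min = −U = |kQq|/r.
|U| = |kQq|/r = (8.99×10⁹ N·m²/C²)(6.52×10⁻⁹)(5.95×10⁻⁹)/(0.253) = 1.38×10⁻⁶ J.
v_min = √(2|U|/m) = √(2·1.38×10⁻⁶/0.0434) = 7.97×10⁻³ m/s.

7.97×10⁻³ m/s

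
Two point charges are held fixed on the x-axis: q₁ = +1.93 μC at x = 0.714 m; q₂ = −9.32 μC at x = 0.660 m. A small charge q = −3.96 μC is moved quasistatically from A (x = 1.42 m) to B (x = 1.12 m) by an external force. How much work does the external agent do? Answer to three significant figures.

For quasistatic motion the external work equals the change in potential energy: W_ext = qΔV = q(V_B − V_A).
At A: distances to the source charges are 0.706 m, 0.760 m; V_A = Σ kqᵢ/rᵢ = -8.57×10⁴ V.
At B: distances to the source charges are 0.406 m, 0.460 m; V_B = Σ kqᵢ/rᵢ = -1.39×10⁵ V.
ΔV = V_B − V_A = -5.37×10⁴ V.
W_ext = qΔV = (-3.96×10⁻⁶ C)(-5.37×10⁴ V) = 0.213 J.

0.213 J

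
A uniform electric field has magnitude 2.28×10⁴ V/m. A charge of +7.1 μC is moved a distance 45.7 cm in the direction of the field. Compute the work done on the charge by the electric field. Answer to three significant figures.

0.0740 J

The potential change for a displacement 45.7 cm in the direction of the field is ΔV = −Ed = -1.04×10⁴ V.
W_field = −qΔV = 0.0740 J.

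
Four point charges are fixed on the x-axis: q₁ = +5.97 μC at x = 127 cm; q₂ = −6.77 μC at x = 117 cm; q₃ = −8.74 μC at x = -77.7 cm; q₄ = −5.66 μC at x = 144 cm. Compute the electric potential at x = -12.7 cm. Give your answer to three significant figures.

Electric potential is a scalar, so the contributions from each charge add algebraically: V = Σ kqᵢ/rᵢ.
Distances from the field point to each charge: r₁ = 1.40 m, r₂ = 1.30 m, r₃ = 0.650 m, r₄ = 1.57 m.
V = k[(5.97×10⁻⁶)/(1.40) + (-6.77×10⁻⁶)/(1.30) + (-8.74×10⁻⁶)/(0.650) + (-5.66×10⁻⁶)/(1.57)] = -1.62×10⁵ V.

-1.62×10⁵ V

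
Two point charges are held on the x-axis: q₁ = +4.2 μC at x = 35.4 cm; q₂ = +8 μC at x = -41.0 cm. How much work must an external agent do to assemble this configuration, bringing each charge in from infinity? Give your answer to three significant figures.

The work to assemble the configuration equals its total potential energy, U = Σ kqᵢqⱼ/rᵢⱼ over all pairs.
Pair separations: r₁₂ = 0.764 m.
U = (0.395) = 0.395 J.

0.395 J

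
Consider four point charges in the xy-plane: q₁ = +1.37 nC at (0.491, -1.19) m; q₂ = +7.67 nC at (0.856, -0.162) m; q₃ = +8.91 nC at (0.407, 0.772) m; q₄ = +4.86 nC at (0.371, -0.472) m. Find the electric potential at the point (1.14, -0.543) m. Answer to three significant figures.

Electric potential is a scalar, so the contributions from each charge add algebraically: V = Σ kqᵢ/rᵢ.
Distances from the field point to each charge: r₁ = 0.916 m, r₂ = 0.475 m, r₃ = 1.51 m, r₄ = 0.772 m.
V = k[(1.37×10⁻⁹)/(0.916) + (7.67×10⁻⁹)/(0.475) + (8.91×10⁻⁹)/(1.51) + (4.86×10⁻⁹)/(0.772)] = 268 V.

268 V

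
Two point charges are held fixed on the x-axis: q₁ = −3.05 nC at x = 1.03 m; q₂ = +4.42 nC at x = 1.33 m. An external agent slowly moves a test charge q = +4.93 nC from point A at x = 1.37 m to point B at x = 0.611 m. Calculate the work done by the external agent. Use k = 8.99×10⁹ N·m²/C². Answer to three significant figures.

For quasistatic motion the external work equals the change in potential energy: W_ext = qΔV = q(V_B − V_A).
At A: distances to the source charges are 0.340 m, 0.0400 m; V_A = Σ kqᵢ/rᵢ = 913 V.
At B: distances to the source charges are 0.419 m, 0.719 m; V_B = Σ kqᵢ/rᵢ = -10.2 V.
ΔV = V_B − V_A = -923 V.
W_ext = qΔV = (4.93×10⁻⁹ C)(-923 V) = -4.55×10⁻⁶ J.

-4.55×10⁻⁶ J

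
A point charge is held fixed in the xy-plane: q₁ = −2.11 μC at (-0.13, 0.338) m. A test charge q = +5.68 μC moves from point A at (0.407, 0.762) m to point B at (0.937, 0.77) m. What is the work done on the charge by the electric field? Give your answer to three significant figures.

-0.0639 J

The work done by the electric force is W_field = −ΔU = −q(V_B − V_A) = q(V_A − V_B).
At A: distance to the source charge is 0.684 m; V_A = kq₁/r = -2.77×10⁴ V.
At B: distance to the source charge is 1.15 m; V_B = kq₁/r = -1.65×10⁴ V.
ΔV = V_B − V_A = 1.12×10⁴ V.
W_field = −qΔV = −(5.68×10⁻⁶ C)(1.12×10⁴ V) = -0.0639 J.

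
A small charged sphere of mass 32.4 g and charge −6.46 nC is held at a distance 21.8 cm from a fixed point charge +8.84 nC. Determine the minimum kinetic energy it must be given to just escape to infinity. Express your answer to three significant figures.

2.35×10⁻⁶ J

To just escape, total mechanical energy must reach zero at infinity: ½mv²_min + U = 0, so ½mv²_min = −U = |kQq|/r.
|U| = |kQq|/r = (8.99×10⁹ N·m²/C²)(8.84×10⁻⁹)(6.46×10⁻⁹)/(0.218) = 2.35×10⁻⁶ J.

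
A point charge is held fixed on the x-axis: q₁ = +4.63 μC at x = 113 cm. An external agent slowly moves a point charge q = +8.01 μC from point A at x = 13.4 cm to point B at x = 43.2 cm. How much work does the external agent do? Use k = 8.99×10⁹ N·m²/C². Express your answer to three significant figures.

0.143 J

For quasistatic motion the external work equals the change in potential energy: W_ext = qΔV = q(V_B − V_A).
At A: distance to the source charge is 0.996 m; V_A = kq₁/r = 4.18×10⁴ V.
At B: distance to the source charge is 0.698 m; V_B = kq₁/r = 5.96×10⁴ V.
ΔV = V_B − V_A = 1.78×10⁴ V.
W_ext = qΔV = (8.01×10⁻⁶ C)(1.78×10⁴ V) = 0.143 J.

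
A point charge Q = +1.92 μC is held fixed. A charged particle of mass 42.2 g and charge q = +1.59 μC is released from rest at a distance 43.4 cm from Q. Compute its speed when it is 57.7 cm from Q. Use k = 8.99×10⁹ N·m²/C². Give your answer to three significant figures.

Only the electrostatic force acts, so mechanical energy is conserved: ½mv² = U₁ − U₂ = kQq(1/r₁ − 1/r₂).
U₁ − U₂ = (8.99×10⁹ N·m²/C²)(1.92×10⁻⁶ C)(1.59×10⁻⁶ C)(1/0.434 − 1/0.577) = 0.0157 J.
v = √(2·0.0157/0.0422) = 0.862 m/s.

0.862 m/s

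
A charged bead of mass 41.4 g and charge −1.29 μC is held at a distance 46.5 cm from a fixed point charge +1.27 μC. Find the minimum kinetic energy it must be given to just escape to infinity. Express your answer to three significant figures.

To just escape, total mechanical energy must reach zero at infinity: ½mv²_min + U = 0, so ½mv²_min = −U = |kQq|/r.
|U| = |kQq|/r = (8.99×10⁹ N·m²/C²)(1.27×10⁻⁶)(1.29×10⁻⁶)/(0.465) = 0.0317 J.

0.0317 J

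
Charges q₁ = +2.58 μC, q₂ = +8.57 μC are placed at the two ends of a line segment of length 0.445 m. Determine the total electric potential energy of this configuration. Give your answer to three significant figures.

0.447 J

The assembly work is the sum of pairwise potential energies, U = Σ_{i<j} kqᵢqⱼ/rᵢⱼ.
The separation is r = 0.445 m.
U = (0.447) = 0.447 J.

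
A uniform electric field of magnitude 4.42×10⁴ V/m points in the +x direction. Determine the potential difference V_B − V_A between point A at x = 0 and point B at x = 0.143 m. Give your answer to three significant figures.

-6320 V

In a uniform field, potential decreases in the direction of E: V_B − V_A = −E·Δx.
V_B − V_A = −(4.42×10⁴ V/m)(0.143 m) = -6320 V.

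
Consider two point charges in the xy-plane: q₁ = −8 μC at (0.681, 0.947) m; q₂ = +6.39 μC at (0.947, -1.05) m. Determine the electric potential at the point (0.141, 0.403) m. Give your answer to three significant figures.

-5.93×10⁴ V

Electric potential is a scalar, so the contributions from each charge add algebraically: V = Σ kqᵢ/rᵢ.
Distances from the field point to each charge: r₁ = 0.767 m, r₂ = 1.66 m.
V = k[(-8.00×10⁻⁶)/(0.767) + (6.39×10⁻⁶)/(1.66)] = -5.93×10⁴ V.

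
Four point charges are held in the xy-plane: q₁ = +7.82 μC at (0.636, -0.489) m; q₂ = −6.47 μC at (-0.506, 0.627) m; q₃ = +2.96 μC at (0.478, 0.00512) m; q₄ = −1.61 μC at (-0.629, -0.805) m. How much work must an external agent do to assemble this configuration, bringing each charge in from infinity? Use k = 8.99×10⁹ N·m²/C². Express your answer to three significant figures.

The work to assemble the configuration equals its total potential energy, U = Σ kqᵢqⱼ/rᵢⱼ over all pairs.
Pair separations: r₁₂ = 1.60 m, r₁₃ = 0.519 m, r₁₄ = 1.30 m, r₂₃ = 1.16 m, r₂₄ = 1.44 m, r₃₄ = 1.37 m.
Summing all 6 pair terms gives U = -0.0845 J.

-0.0845 J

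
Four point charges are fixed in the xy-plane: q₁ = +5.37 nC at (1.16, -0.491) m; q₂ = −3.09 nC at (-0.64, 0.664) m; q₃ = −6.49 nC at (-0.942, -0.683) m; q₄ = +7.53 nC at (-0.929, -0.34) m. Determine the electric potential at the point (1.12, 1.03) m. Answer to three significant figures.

Electric potential is a scalar, so the contributions from each charge add algebraically: V = Σ kqᵢ/rᵢ.
Distances from the field point to each charge: r₁ = 1.52 m, r₂ = 1.80 m, r₃ = 2.68 m, r₄ = 2.46 m.
V = k[(5.37×10⁻⁹)/(1.52) + (-3.09×10⁻⁹)/(1.80) + (-6.49×10⁻⁹)/(2.68) + (7.53×10⁻⁹)/(2.46)] = 22.0 V.

22.0 V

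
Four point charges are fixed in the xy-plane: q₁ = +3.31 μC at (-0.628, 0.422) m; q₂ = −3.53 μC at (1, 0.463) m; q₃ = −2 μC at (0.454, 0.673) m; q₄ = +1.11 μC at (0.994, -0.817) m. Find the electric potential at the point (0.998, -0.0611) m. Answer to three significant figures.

The total potential is the scalar sum of each charge's contribution, V = Σ kqᵢ/rᵢ.
Distances from the field point to each charge: r₁ = 1.70 m, r₂ = 0.524 m, r₃ = 0.914 m, r₄ = 0.756 m.
V = k[(3.31×10⁻⁶)/(1.70) + (-3.53×10⁻⁶)/(0.524) + (-2.00×10⁻⁶)/(0.914) + (1.11×10⁻⁶)/(0.756)] = -4.95×10⁴ V.

-4.95×10⁴ V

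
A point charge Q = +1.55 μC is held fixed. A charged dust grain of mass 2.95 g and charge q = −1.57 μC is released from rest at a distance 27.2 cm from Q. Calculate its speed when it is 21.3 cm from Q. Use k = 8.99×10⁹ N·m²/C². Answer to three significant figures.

Only the electrostatic force acts, so mechanical energy is conserved: ½mv² = U₁ − U₂ = kQq(1/r₁ − 1/r₂).
U₁ − U₂ = (8.99×10⁹ N·m²/C²)(1.55×10⁻⁶ C)(-1.57×10⁻⁶ C)(1/0.272 − 1/0.213) = 0.0223 J.
v = √(2·0.0223/2.95×10⁻³) = 3.89 m/s.

3.89 m/s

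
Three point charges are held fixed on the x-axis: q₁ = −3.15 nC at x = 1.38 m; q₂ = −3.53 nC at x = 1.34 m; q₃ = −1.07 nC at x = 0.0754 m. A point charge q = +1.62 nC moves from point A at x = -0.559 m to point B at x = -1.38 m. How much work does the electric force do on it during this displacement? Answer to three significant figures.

The work done by the electric force is W_field = −ΔU = −q(V_B − V_A) = q(V_A − V_B).
At A: distances to the source charges are 1.94 m, 1.90 m, 0.634 m; V_A = Σ kqᵢ/rᵢ = -46.5 V.
At B: distances to the source charges are 2.76 m, 2.72 m, 1.46 m; V_B = Σ kqᵢ/rᵢ = -28.5 V.
ΔV = V_B − V_A = 17.9 V.
W_field = −qΔV = −(1.62×10⁻⁹ C)(17.9 V) = -2.91×10⁻⁸ J.

-2.91×10⁻⁸ J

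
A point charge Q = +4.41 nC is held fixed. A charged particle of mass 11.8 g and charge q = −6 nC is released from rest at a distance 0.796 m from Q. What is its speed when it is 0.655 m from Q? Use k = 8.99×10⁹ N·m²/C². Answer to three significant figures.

Only the electrostatic force acts, so mechanical energy is conserved: ½mv² = U₁ − U₂ = kQq(1/r₁ − 1/r₂).
U₁ − U₂ = (8.99×10⁹ N·m²/C²)(4.41×10⁻⁹ C)(-6.00×10⁻⁹ C)(1/0.796 − 1/0.655) = 6.43×10⁻⁸ J.
v = √(2·6.43×10⁻⁸/0.0118) = 3.30×10⁻³ m/s.

3.30×10⁻³ m/s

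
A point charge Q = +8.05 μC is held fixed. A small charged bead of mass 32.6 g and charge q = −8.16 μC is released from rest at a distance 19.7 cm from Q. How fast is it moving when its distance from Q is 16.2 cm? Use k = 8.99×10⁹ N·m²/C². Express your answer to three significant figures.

6.30 m/s

Only the electrostatic force acts, so mechanical energy is conserved: ½mv² = U₁ − U₂ = kQq(1/r₁ − 1/r₂).
U₁ − U₂ = (8.99×10⁹ N·m²/C²)(8.05×10⁻⁶ C)(-8.16×10⁻⁶ C)(1/0.197 − 1/0.162) = 0.648 J.
v = √(2·0.648/0.0326) = 6.30 m/s.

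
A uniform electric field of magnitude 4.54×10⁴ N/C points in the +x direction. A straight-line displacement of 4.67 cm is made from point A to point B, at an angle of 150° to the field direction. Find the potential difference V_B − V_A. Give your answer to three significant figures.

Only the component of displacement along E changes the potential: ΔV = −E·d·cosθ.
ΔV = −(4.54×10⁴ V/m)(0.0467 m)cos150° = 1840 V.

1840 V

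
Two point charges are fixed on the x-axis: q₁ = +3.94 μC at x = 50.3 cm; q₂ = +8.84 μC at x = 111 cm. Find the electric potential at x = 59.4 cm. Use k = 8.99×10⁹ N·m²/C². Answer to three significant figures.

Electric potential is a scalar, so the contributions from each charge add algebraically: V = Σ kqᵢ/rᵢ.
Distances from the field point to each charge: r₁ = 0.0910 m, r₂ = 0.516 m.
V = k[(3.94×10⁻⁶)/(0.0910) + (8.84×10⁻⁶)/(0.516)] = 5.43×10⁵ V.

5.43×10⁵ V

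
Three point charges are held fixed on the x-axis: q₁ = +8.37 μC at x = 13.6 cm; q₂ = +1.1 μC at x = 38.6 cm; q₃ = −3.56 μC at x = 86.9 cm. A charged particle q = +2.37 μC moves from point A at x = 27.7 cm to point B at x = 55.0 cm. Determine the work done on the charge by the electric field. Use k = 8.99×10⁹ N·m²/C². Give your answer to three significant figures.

The work done by the electric force is W_field = −ΔU = −q(V_B − V_A) = q(V_A − V_B).
At A: distances to the source charges are 0.141 m, 0.109 m, 0.592 m; V_A = Σ kqᵢ/rᵢ = 5.70×10⁵ V.
At B: distances to the source charges are 0.414 m, 0.164 m, 0.319 m; V_B = Σ kqᵢ/rᵢ = 1.42×10⁵ V.
ΔV = V_B − V_A = -4.29×10⁵ V.
W_field = −qΔV = −(2.37×10⁻⁶ C)(-4.29×10⁵ V) = 1.02 J.

1.02 J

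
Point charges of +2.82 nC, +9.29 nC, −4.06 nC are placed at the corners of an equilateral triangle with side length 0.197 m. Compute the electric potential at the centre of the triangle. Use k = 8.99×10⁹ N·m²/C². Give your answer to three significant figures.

The total potential is the scalar sum of each charge's contribution, V = Σ kqᵢ/rᵢ.
The distance from each vertex to the centroid is a/√3 = 0.114 m.
V = k[(2.82×10⁻⁹)/(0.114) + (9.29×10⁻⁹)/(0.114) + (-4.06×10⁻⁹)/(0.114)] = 636 V.

636 V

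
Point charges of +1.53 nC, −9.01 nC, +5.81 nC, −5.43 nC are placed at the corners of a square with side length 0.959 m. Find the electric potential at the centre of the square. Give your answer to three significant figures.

The total potential is the scalar sum of each charge's contribution, V = Σ kqᵢ/rᵢ.
The distance from each corner to the centre is a√2/2 = 0.678 m.
V = k[(1.53×10⁻⁹)/(0.678) + (-9.01×10⁻⁹)/(0.678) + (5.81×10⁻⁹)/(0.678) + (-5.43×10⁻⁹)/(0.678)] = -94.1 V.

-94.1 V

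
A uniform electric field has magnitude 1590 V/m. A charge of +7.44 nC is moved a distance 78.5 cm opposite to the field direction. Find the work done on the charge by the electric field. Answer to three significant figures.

The potential change for a displacement 78.5 cm opposite to the field direction is ΔV = +Ed = 1250 V.
W_field = −qΔV = -9.29×10⁻⁶ J.

-9.29×10⁻⁶ J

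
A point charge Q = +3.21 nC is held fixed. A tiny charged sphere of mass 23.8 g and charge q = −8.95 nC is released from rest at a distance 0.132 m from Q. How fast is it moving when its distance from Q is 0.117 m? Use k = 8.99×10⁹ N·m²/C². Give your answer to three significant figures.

Only the electrostatic force acts, so mechanical energy is conserved: ½mv² = U₁ − U₂ = kQq(1/r₁ − 1/r₂).
U₁ − U₂ = (8.99×10⁹ N·m²/C²)(3.21×10⁻⁹ C)(-8.95×10⁻⁹ C)(1/0.132 − 1/0.117) = 2.51×10⁻⁷ J.
v = √(2·2.51×10⁻⁷/0.0238) = 4.59×10⁻³ m/s.

4.59×10⁻³ m/s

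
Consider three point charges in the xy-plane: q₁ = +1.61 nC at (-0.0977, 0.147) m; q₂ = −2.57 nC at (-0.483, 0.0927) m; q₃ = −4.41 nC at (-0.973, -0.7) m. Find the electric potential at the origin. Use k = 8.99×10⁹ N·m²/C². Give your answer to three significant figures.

The total potential is the scalar sum of each charge's contribution, V = Σ kqᵢ/rᵢ.
Distances from the field point to each charge: r₁ = 0.177 m, r₂ = 0.492 m, r₃ = 1.20 m.
V = k[(1.61×10⁻⁹)/(0.177) + (-2.57×10⁻⁹)/(0.492) + (-4.41×10⁻⁹)/(1.20)] = 1.95 V.

1.95 V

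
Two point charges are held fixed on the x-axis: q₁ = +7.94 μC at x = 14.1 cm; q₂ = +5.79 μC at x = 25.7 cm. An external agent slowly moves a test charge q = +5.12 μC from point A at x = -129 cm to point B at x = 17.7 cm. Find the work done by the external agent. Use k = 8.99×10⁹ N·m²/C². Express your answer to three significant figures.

13.1 J

For quasistatic motion the external work equals the change in potential energy: W_ext = qΔV = q(V_B − V_A).
At A: distances to the source charges are 1.43 m, 1.55 m; V_A = Σ kqᵢ/rᵢ = 8.35×10⁴ V.
At B: distances to the source charges are 0.0360 m, 0.0800 m; V_B = Σ kqᵢ/rᵢ = 2.63×10⁶ V.
ΔV = V_B − V_A = 2.55×10⁶ V.
W_ext = qΔV = (5.12×10⁻⁶ C)(2.55×10⁶ V) = 13.1 J.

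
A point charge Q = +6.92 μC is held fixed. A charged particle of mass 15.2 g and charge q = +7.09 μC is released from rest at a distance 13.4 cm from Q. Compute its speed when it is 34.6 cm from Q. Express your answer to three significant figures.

Only the electrostatic force acts, so mechanical energy is conserved: ½mv² = U₁ − U₂ = kQq(1/r₁ − 1/r₂).
U₁ − U₂ = (8.99×10⁹ N·m²/C²)(6.92×10⁻⁶ C)(7.09×10⁻⁶ C)(1/0.134 − 1/0.346) = 2.02 J.
v = √(2·2.02/0.0152) = 16.3 m/s.

16.3 m/s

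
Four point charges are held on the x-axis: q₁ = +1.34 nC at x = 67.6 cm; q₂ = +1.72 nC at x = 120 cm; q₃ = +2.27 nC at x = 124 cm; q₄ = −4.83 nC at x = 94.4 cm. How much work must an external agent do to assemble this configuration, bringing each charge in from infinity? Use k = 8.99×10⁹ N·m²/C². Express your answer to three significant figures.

1.24×10⁻⁷ J

The work to assemble the configuration equals its total potential energy, U = Σ kqᵢqⱼ/rᵢⱼ over all pairs.
Pair separations: r₁₂ = 0.524 m, r₁₃ = 0.564 m, r₁₄ = 0.268 m, r₂₃ = 0.0400 m, r₂₄ = 0.256 m, r₃₄ = 0.296 m.
Summing all 6 pair terms gives U = 1.24×10⁻⁷ J.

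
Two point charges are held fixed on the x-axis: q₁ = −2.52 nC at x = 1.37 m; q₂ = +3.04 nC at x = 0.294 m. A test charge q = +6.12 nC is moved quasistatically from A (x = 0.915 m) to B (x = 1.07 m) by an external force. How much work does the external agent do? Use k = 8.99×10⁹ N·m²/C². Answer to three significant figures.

For quasistatic motion the external work equals the change in potential energy: W_ext = qΔV = q(V_B − V_A).
At A: distances to the source charges are 0.455 m, 0.621 m; V_A = Σ kqᵢ/rᵢ = -5.78 V.
At B: distances to the source charges are 0.300 m, 0.776 m; V_B = Σ kqᵢ/rᵢ = -40.3 V.
ΔV = V_B − V_A = -34.5 V.
W_ext = qΔV = (6.12×10⁻⁹ C)(-34.5 V) = -2.11×10⁻⁷ J.

-2.11×10⁻⁷ J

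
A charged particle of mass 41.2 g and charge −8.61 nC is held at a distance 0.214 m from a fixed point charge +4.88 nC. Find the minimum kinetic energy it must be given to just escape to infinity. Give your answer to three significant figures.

To just escape, total mechanical energy must reach zero at infinity: ½mv²_min + U = 0, so ½mv²_min = −U = |kQq|/r.
|U| = |kQq|/r = (8.99×10⁹ N·m²/C²)(4.88×10⁻⁹)(8.61×10⁻⁹)/(0.214) = 1.77×10⁻⁶ J.

1.77×10⁻⁶ J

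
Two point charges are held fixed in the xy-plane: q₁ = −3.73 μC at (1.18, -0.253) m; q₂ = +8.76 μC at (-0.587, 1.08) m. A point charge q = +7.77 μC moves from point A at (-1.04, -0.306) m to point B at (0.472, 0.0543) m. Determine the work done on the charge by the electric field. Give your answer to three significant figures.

0.225 J

The work done by the electric force is W_field = −ΔU = −q(V_B − V_A) = q(V_A − V_B).
At A: distances to the source charges are 2.22 m, 1.46 m; V_A = Σ kqᵢ/rᵢ = 3.89×10⁴ V.
At B: distances to the source charges are 0.772 m, 1.47 m; V_B = Σ kqᵢ/rᵢ = 9970 V.
ΔV = V_B − V_A = -2.89×10⁴ V.
W_field = −qΔV = −(7.77×10⁻⁶ C)(-2.89×10⁴ V) = 0.225 J.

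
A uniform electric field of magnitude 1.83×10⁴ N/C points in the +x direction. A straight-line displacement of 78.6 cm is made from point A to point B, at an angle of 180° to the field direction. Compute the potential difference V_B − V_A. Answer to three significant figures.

Only the component of displacement along E changes the potential: ΔV = −E·d·cosθ.
ΔV = −(1.83×10⁴ V/m)(0.786 m)cos180° = 1.44×10⁴ V.

1.44×10⁴ V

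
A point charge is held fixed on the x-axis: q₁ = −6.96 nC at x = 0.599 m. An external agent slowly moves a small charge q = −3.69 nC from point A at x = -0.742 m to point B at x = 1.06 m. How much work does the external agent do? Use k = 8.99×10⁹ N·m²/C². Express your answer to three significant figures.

For quasistatic motion the external work equals the change in potential energy: W_ext = qΔV = q(V_B − V_A).
At A: distance to the source charge is 1.34 m; V_A = kq₁/r = -46.7 V.
At B: distance to the source charge is 0.461 m; V_B = kq₁/r = -136 V.
ΔV = V_B − V_A = -89.1 V.
W_ext = qΔV = (-3.69×10⁻⁹ C)(-89.1 V) = 3.29×10⁻⁷ J.

3.29×10⁻⁷ J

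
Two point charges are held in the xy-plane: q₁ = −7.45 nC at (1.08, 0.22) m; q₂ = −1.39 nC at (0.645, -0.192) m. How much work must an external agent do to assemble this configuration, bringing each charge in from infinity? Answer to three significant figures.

1.55×10⁻⁷ J

The work to assemble the configuration equals its total potential energy, U = Σ kqᵢqⱼ/rᵢⱼ over all pairs.
Pair separations: r₁₂ = 0.599 m.
U = (1.55×10⁻⁷) = 1.55×10⁻⁷ J.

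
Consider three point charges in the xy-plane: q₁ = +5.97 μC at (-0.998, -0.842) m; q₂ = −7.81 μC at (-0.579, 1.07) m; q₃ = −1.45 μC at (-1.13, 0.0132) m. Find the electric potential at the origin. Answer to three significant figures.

Electric potential is a scalar, so the contributions from each charge add algebraically: V = Σ kqᵢ/rᵢ.
Distances from the field point to each charge: r₁ = 1.31 m, r₂ = 1.22 m, r₃ = 1.13 m.
V = k[(5.97×10⁻⁶)/(1.31) + (-7.81×10⁻⁶)/(1.22) + (-1.45×10⁻⁶)/(1.13)] = -2.81×10⁴ V.

-2.81×10⁴ V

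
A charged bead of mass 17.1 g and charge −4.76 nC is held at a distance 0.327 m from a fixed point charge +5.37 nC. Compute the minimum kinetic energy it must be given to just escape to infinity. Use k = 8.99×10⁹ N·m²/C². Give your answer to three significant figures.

To just escape, total mechanical energy must reach zero at infinity: ½mv²_min + U = 0, so ½mv²_min = −U = |kQq|/r.
|U| = |kQq|/r = (8.99×10⁹ N·m²/C²)(5.37×10⁻⁹)(4.76×10⁻⁹)/(0.327) = 7.03×10⁻⁷ J.

7.03×10⁻⁷ J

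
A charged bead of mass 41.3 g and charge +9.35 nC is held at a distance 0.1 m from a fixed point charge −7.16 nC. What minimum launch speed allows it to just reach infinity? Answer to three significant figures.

To just escape, total mechanical energy must reach zero at infinity: ½mv²_min + U = 0, so ½mv²_min = −U = |kQq|/r.
|U| = |kQq|/r = (8.99×10⁹ N·m²/C²)(7.16×10⁻⁹)(9.35×10⁻⁹)/(0.100) = 6.02×10⁻⁶ J.
v_min = √(2|U|/m) = √(2·6.02×10⁻⁶/0.0413) = 0.0171 m/s.

0.0171 m/s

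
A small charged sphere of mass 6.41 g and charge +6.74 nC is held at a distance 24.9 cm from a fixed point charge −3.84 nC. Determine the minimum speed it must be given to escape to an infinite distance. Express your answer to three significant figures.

To just escape, total mechanical energy must reach zero at infinity: ½mv²_min + U = 0, so ½mv²_min = −U = |kQq|/r.
|U| = |kQq|/r = (8.99×10⁹ N·m²/C²)(3.84×10⁻⁹)(6.74×10⁻⁹)/(0.249) = 9.34×10⁻⁷ J.
v_min = √(2|U|/m) = √(2·9.34×10⁻⁷/6.41×10⁻³) = 0.0171 m/s.

0.0171 m/s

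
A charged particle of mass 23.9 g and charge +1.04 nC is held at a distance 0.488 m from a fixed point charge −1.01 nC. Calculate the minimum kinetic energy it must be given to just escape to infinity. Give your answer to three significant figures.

To just escape, total mechanical energy must reach zero at infinity: ½mv²_min + U = 0, so ½mv²_min = −U = |kQq|/r.
|U| = |kQq|/r = (8.99×10⁹ N·m²/C²)(1.01×10⁻⁹)(1.04×10⁻⁹)/(0.488) = 1.94×10⁻⁸ J.

1.94×10⁻⁸ J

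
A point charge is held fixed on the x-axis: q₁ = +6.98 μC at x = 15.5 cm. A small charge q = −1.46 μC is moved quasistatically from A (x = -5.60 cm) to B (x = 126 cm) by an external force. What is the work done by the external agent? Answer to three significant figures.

For quasistatic motion the external work equals the change in potential energy: W_ext = qΔV = q(V_B − V_A).
At A: distance to the source charge is 0.211 m; V_A = kq₁/r = 2.97×10⁵ V.
At B: distance to the source charge is 1.10 m; V_B = kq₁/r = 5.68×10⁴ V.
ΔV = V_B − V_A = -2.41×10⁵ V.
W_ext = qΔV = (-1.46×10⁻⁶ C)(-2.41×10⁵ V) = 0.351 J.

0.351 J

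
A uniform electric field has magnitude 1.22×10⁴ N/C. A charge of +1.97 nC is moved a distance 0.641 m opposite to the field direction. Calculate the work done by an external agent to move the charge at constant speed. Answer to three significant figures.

1.54×10⁻⁵ J

The potential change for a displacement 0.641 m opposite to the field direction is ΔV = +Ed = 7820 V.
W_ext = qΔV = 1.54×10⁻⁵ J.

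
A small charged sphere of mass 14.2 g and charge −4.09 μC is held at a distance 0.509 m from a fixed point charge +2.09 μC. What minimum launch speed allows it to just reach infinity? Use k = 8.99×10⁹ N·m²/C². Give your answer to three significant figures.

To just escape, total mechanical energy must reach zero at infinity: ½mv²_min + U = 0, so ½mv²_min = −U = |kQq|/r.
|U| = |kQq|/r = (8.99×10⁹ N·m²/C²)(2.09×10⁻⁶)(4.09×10⁻⁶)/(0.509) = 0.151 J.
v_min = √(2|U|/m) = √(2·0.151/0.0142) = 4.61 m/s.

4.61 m/s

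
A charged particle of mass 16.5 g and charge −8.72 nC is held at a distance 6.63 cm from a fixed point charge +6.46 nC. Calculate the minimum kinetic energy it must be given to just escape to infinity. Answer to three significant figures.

7.64×10⁻⁶ J

To just escape, total mechanical energy must reach zero at infinity: ½mv²_min + U = 0, so ½mv²_min = −U = |kQq|/r.
|U| = |kQq|/r = (8.99×10⁹ N·m²/C²)(6.46×10⁻⁹)(8.72×10⁻⁹)/(0.0663) = 7.64×10⁻⁶ J.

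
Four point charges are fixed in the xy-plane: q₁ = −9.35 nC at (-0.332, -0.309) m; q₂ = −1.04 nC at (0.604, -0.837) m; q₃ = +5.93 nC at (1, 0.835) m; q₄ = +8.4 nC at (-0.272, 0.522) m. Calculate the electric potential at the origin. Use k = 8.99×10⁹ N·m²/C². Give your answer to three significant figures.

-25.2 V

The total potential is the scalar sum of each charge's contribution, V = Σ kqᵢ/rᵢ.
Distances from the field point to each charge: r₁ = 0.454 m, r₂ = 1.03 m, r₃ = 1.30 m, r₄ = 0.589 m.
V = k[(-9.35×10⁻⁹)/(0.454) + (-1.04×10⁻⁹)/(1.03) + (5.93×10⁻⁹)/(1.30) + (8.40×10⁻⁹)/(0.589)] = -25.2 V.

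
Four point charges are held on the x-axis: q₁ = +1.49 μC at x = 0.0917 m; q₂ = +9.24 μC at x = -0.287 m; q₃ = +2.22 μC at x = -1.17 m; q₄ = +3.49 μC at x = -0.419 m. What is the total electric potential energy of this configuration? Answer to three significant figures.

The work to assemble the configuration equals its total potential energy, U = Σ kqᵢqⱼ/rᵢⱼ over all pairs.
Pair separations: r₁₂ = 0.379 m, r₁₃ = 1.26 m, r₁₄ = 0.511 m, r₂₃ = 0.883 m, r₂₄ = 0.132 m, r₃₄ = 0.751 m.
Summing all 6 pair terms gives U = 2.94 J.

2.94 J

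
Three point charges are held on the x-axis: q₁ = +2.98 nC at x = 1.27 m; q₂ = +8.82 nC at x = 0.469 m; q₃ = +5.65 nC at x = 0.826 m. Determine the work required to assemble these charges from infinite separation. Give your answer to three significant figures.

The work to assemble the configuration equals its total potential energy, U = Σ kqᵢqⱼ/rᵢⱼ over all pairs.
Pair separations: r₁₂ = 0.801 m, r₁₃ = 0.444 m, r₂₃ = 0.357 m.
U = (2.95×10⁻⁷) + (3.41×10⁻⁷) + (1.25×10⁻⁶) = 1.89×10⁻⁶ J.

1.89×10⁻⁶ J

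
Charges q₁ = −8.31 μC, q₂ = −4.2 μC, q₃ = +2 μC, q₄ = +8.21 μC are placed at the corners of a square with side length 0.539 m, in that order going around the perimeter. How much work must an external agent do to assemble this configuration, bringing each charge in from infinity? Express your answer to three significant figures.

The assembly work is the sum of pairwise potential energies, U = Σ_{i<j} kqᵢqⱼ/rᵢⱼ.
The four side pairs have separation 0.539 m and the two diagonal pairs 0.762 m.
Summing all 6 pair terms gives U = -1.02 J.

-1.02 J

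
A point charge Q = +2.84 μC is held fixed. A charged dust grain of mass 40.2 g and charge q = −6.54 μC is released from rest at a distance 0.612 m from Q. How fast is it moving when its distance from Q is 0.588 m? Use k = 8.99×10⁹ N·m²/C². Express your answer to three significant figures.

Only the electrostatic force acts, so mechanical energy is conserved: ½mv² = U₁ − U₂ = kQq(1/r₁ − 1/r₂).
U₁ − U₂ = (8.99×10⁹ N·m²/C²)(2.84×10⁻⁶ C)(-6.54×10⁻⁶ C)(1/0.612 − 1/0.588) = 0.0111 J.
v = √(2·0.0111/0.0402) = 0.744 m/s.

0.744 m/s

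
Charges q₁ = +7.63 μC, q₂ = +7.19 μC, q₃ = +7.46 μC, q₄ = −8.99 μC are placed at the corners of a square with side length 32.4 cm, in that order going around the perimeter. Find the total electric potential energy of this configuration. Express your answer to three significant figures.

The assembly work is the sum of pairwise potential energies, U = Σ_{i<j} kqᵢqⱼ/rᵢⱼ.
The four side pairs have separation 0.324 m and the two diagonal pairs 0.458 m.
Summing all 6 pair terms gives U = -0.905 J.

-0.905 J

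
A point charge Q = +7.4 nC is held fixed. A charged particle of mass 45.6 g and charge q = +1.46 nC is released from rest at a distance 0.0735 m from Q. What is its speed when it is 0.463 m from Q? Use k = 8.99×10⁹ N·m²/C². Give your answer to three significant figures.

Only the electrostatic force acts, so mechanical energy is conserved: ½mv² = U₁ − U₂ = kQq(1/r₁ − 1/r₂).
U₁ − U₂ = (8.99×10⁹ N·m²/C²)(7.40×10⁻⁹ C)(1.46×10⁻⁹ C)(1/0.0735 − 1/0.463) = 1.11×10⁻⁶ J.
v = √(2·1.11×10⁻⁶/0.0456) = 6.98×10⁻³ m/s.

6.98×10⁻³ m/s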